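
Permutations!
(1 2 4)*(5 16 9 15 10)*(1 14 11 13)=(1 2 4 14 11 13)(5 16 9 15 10)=[0, 2, 4, 3, 14, 16, 6, 7, 8, 15, 5, 13, 12, 1, 11, 10, 9]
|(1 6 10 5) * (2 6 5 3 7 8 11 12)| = 8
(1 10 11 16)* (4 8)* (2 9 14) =(1 10 11 16)(2 9 14)(4 8) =[0, 10, 9, 3, 8, 5, 6, 7, 4, 14, 11, 16, 12, 13, 2, 15, 1]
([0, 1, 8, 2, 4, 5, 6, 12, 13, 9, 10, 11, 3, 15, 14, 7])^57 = [0, 1, 8, 2, 4, 5, 6, 12, 13, 9, 10, 11, 3, 15, 14, 7]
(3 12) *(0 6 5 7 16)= [6, 1, 2, 12, 4, 7, 5, 16, 8, 9, 10, 11, 3, 13, 14, 15, 0]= (0 6 5 7 16)(3 12)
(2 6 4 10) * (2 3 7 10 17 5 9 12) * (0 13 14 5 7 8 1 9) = (0 13 14 5)(1 9 12 2 6 4 17 7 10 3 8) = [13, 9, 6, 8, 17, 0, 4, 10, 1, 12, 3, 11, 2, 14, 5, 15, 16, 7]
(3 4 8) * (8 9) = (3 4 9 8) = [0, 1, 2, 4, 9, 5, 6, 7, 3, 8]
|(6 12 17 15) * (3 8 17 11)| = |(3 8 17 15 6 12 11)| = 7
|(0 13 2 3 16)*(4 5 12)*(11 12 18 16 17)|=11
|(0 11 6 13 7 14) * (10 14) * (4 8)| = |(0 11 6 13 7 10 14)(4 8)| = 14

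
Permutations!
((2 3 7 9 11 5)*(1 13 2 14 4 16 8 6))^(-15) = (1 8 4 5 9 3 13 6 16 14 11 7 2)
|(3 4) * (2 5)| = |(2 5)(3 4)| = 2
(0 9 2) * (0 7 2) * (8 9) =(0 8 9)(2 7) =[8, 1, 7, 3, 4, 5, 6, 2, 9, 0]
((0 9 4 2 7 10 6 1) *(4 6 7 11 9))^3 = ((0 4 2 11 9 6 1)(7 10))^3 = (0 11 1 2 6 4 9)(7 10)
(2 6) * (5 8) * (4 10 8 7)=[0, 1, 6, 3, 10, 7, 2, 4, 5, 9, 8]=(2 6)(4 10 8 5 7)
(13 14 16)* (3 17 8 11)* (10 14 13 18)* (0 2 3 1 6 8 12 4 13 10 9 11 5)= [2, 6, 3, 17, 13, 0, 8, 7, 5, 11, 14, 1, 4, 10, 16, 15, 18, 12, 9]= (0 2 3 17 12 4 13 10 14 16 18 9 11 1 6 8 5)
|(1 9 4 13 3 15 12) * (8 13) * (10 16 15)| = |(1 9 4 8 13 3 10 16 15 12)| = 10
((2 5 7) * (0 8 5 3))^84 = (8)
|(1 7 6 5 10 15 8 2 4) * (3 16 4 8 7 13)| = |(1 13 3 16 4)(2 8)(5 10 15 7 6)| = 10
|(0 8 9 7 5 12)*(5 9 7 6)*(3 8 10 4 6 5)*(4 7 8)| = |(0 10 7 9 5 12)(3 4 6)| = 6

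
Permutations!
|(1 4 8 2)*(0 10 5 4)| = |(0 10 5 4 8 2 1)| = 7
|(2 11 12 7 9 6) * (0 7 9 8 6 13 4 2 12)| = 10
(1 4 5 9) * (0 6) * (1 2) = (0 6)(1 4 5 9 2) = [6, 4, 1, 3, 5, 9, 0, 7, 8, 2]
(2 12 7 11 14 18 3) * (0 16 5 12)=(0 16 5 12 7 11 14 18 3 2)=[16, 1, 0, 2, 4, 12, 6, 11, 8, 9, 10, 14, 7, 13, 18, 15, 5, 17, 3]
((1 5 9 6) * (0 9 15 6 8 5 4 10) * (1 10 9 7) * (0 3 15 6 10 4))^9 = ((0 7 1)(3 15 10)(4 9 8 5 6))^9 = (15)(4 6 5 8 9)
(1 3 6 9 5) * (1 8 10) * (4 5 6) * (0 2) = [2, 3, 0, 4, 5, 8, 9, 7, 10, 6, 1] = (0 2)(1 3 4 5 8 10)(6 9)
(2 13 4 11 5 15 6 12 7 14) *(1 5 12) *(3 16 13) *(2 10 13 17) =(1 5 15 6)(2 3 16 17)(4 11 12 7 14 10 13) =[0, 5, 3, 16, 11, 15, 1, 14, 8, 9, 13, 12, 7, 4, 10, 6, 17, 2]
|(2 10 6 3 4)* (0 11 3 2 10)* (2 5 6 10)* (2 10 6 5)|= |(0 11 3 4 10 6 2)|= 7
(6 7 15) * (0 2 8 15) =(0 2 8 15 6 7) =[2, 1, 8, 3, 4, 5, 7, 0, 15, 9, 10, 11, 12, 13, 14, 6]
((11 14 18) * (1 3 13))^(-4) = ((1 3 13)(11 14 18))^(-4) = (1 13 3)(11 18 14)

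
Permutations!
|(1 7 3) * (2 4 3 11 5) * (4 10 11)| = 4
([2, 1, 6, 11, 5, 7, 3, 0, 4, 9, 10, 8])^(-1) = (0 7 5 4 8 11 3 6 2)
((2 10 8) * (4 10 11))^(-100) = ((2 11 4 10 8))^(-100) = (11)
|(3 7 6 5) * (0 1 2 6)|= |(0 1 2 6 5 3 7)|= 7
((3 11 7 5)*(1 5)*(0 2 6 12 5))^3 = ((0 2 6 12 5 3 11 7 1))^3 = (0 12 11)(1 6 3)(2 5 7)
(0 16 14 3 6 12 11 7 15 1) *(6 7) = [16, 0, 2, 7, 4, 5, 12, 15, 8, 9, 10, 6, 11, 13, 3, 1, 14] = (0 16 14 3 7 15 1)(6 12 11)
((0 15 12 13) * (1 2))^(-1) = (0 13 12 15)(1 2)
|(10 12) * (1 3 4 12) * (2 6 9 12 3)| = 6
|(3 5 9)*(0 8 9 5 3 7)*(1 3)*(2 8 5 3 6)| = |(0 5 3 1 6 2 8 9 7)| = 9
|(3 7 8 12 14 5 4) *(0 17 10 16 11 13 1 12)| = 14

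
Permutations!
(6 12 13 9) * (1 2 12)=(1 2 12 13 9 6)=[0, 2, 12, 3, 4, 5, 1, 7, 8, 6, 10, 11, 13, 9]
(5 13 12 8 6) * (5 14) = (5 13 12 8 6 14) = [0, 1, 2, 3, 4, 13, 14, 7, 6, 9, 10, 11, 8, 12, 5]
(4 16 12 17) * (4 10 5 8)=(4 16 12 17 10 5 8)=[0, 1, 2, 3, 16, 8, 6, 7, 4, 9, 5, 11, 17, 13, 14, 15, 12, 10]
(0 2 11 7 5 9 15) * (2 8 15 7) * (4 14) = (0 8 15)(2 11)(4 14)(5 9 7) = [8, 1, 11, 3, 14, 9, 6, 5, 15, 7, 10, 2, 12, 13, 4, 0]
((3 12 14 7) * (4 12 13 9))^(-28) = (14)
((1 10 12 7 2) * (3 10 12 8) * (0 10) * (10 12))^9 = ((0 12 7 2 1 10 8 3))^9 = (0 12 7 2 1 10 8 3)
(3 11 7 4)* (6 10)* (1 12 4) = (1 12 4 3 11 7)(6 10) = [0, 12, 2, 11, 3, 5, 10, 1, 8, 9, 6, 7, 4]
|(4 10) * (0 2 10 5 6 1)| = 7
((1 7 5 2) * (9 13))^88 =(13)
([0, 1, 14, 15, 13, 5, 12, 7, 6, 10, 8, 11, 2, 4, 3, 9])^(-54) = (15)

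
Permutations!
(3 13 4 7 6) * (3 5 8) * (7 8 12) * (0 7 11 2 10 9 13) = (0 7 6 5 12 11 2 10 9 13 4 8 3) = [7, 1, 10, 0, 8, 12, 5, 6, 3, 13, 9, 2, 11, 4]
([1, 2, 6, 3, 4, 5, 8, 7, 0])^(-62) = [6, 8, 0, 3, 4, 5, 1, 7, 2]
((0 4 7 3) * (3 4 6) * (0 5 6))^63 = ((3 5 6)(4 7))^63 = (4 7)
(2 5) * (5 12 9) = (2 12 9 5) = [0, 1, 12, 3, 4, 2, 6, 7, 8, 5, 10, 11, 9]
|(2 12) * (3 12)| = 3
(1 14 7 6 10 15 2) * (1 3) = (1 14 7 6 10 15 2 3) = [0, 14, 3, 1, 4, 5, 10, 6, 8, 9, 15, 11, 12, 13, 7, 2]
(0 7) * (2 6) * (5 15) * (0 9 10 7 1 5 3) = (0 1 5 15 3)(2 6)(7 9 10) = [1, 5, 6, 0, 4, 15, 2, 9, 8, 10, 7, 11, 12, 13, 14, 3]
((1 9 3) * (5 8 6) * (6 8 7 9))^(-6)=(9)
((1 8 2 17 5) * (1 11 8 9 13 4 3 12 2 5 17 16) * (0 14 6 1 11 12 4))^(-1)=((17)(0 14 6 1 9 13)(2 16 11 8 5 12)(3 4))^(-1)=(17)(0 13 9 1 6 14)(2 12 5 8 11 16)(3 4)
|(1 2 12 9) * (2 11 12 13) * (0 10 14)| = 12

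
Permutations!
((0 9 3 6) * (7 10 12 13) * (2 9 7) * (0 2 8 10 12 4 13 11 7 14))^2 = ((0 14)(2 9 3 6)(4 13 8 10)(7 12 11))^2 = (14)(2 3)(4 8)(6 9)(7 11 12)(10 13)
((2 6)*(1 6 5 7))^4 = (1 7 5 2 6)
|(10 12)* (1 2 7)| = |(1 2 7)(10 12)| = 6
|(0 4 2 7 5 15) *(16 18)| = 6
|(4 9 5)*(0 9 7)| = |(0 9 5 4 7)| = 5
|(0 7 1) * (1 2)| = |(0 7 2 1)| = 4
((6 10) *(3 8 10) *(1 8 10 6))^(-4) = ((1 8 6 3 10))^(-4) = (1 8 6 3 10)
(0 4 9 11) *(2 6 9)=(0 4 2 6 9 11)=[4, 1, 6, 3, 2, 5, 9, 7, 8, 11, 10, 0]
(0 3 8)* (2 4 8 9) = (0 3 9 2 4 8) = [3, 1, 4, 9, 8, 5, 6, 7, 0, 2]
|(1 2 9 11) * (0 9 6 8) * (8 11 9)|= 4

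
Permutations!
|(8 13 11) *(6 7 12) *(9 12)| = 12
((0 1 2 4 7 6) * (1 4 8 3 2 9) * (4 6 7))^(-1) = (0 6)(1 9)(2 3 8)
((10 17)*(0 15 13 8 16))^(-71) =(0 16 8 13 15)(10 17)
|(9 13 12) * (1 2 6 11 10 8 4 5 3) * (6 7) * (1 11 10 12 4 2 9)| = |(1 9 13 4 5 3 11 12)(2 7 6 10 8)| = 40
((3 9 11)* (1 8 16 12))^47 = (1 12 16 8)(3 11 9)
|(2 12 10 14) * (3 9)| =|(2 12 10 14)(3 9)| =4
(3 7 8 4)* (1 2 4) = (1 2 4 3 7 8) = [0, 2, 4, 7, 3, 5, 6, 8, 1]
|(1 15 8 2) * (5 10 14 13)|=4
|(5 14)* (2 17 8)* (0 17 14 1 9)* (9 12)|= 9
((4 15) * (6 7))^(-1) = (4 15)(6 7)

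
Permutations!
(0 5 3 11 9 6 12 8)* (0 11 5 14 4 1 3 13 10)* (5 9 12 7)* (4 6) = (0 14 6 7 5 13 10)(1 3 9 4)(8 11 12) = [14, 3, 2, 9, 1, 13, 7, 5, 11, 4, 0, 12, 8, 10, 6]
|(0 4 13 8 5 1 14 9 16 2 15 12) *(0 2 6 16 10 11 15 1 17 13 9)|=|(0 4 9 10 11 15 12 2 1 14)(5 17 13 8)(6 16)|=20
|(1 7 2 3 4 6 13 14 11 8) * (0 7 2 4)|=11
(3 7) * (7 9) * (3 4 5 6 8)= [0, 1, 2, 9, 5, 6, 8, 4, 3, 7]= (3 9 7 4 5 6 8)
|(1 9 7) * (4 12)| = |(1 9 7)(4 12)| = 6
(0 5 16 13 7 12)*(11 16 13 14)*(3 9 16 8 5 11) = (0 11 8 5 13 7 12)(3 9 16 14) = [11, 1, 2, 9, 4, 13, 6, 12, 5, 16, 10, 8, 0, 7, 3, 15, 14]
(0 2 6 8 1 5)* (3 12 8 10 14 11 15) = (0 2 6 10 14 11 15 3 12 8 1 5) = [2, 5, 6, 12, 4, 0, 10, 7, 1, 9, 14, 15, 8, 13, 11, 3]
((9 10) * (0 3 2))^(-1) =((0 3 2)(9 10))^(-1) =(0 2 3)(9 10)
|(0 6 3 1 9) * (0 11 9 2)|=10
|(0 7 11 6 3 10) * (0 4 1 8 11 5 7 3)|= |(0 3 10 4 1 8 11 6)(5 7)|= 8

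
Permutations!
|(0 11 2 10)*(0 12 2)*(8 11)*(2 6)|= 12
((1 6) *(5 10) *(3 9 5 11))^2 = (3 5 11 9 10)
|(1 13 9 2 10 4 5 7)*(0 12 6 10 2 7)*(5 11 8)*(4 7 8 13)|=12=|(0 12 6 10 7 1 4 11 13 9 8 5)|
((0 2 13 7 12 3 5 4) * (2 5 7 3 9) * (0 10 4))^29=((0 5)(2 13 3 7 12 9)(4 10))^29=(0 5)(2 9 12 7 3 13)(4 10)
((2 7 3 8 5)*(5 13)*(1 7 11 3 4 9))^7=((1 7 4 9)(2 11 3 8 13 5))^7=(1 9 4 7)(2 11 3 8 13 5)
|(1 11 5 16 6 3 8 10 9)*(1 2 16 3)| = 10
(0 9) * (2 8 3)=[9, 1, 8, 2, 4, 5, 6, 7, 3, 0]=(0 9)(2 8 3)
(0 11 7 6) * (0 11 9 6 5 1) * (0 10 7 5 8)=(0 9 6 11 5 1 10 7 8)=[9, 10, 2, 3, 4, 1, 11, 8, 0, 6, 7, 5]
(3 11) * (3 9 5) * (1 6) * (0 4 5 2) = [4, 6, 0, 11, 5, 3, 1, 7, 8, 2, 10, 9] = (0 4 5 3 11 9 2)(1 6)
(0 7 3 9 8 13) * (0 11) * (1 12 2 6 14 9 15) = [7, 12, 6, 15, 4, 5, 14, 3, 13, 8, 10, 0, 2, 11, 9, 1] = (0 7 3 15 1 12 2 6 14 9 8 13 11)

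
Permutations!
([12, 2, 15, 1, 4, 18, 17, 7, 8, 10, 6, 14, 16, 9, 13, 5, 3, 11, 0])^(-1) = (0 18 5 15 2 1 3 16 12)(6 10 9 13 14 11 17)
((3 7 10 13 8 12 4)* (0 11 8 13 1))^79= ((13)(0 11 8 12 4 3 7 10 1))^79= (13)(0 10 3 12 11 1 7 4 8)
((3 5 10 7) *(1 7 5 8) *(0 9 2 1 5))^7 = (0 5 3 1 9 10 8 7 2)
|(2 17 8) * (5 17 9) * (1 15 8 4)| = 8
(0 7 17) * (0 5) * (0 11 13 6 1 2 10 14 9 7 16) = (0 16)(1 2 10 14 9 7 17 5 11 13 6) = [16, 2, 10, 3, 4, 11, 1, 17, 8, 7, 14, 13, 12, 6, 9, 15, 0, 5]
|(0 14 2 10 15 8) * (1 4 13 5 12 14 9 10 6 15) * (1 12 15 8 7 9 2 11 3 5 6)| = |(0 2 1 4 13 6 8)(3 5 15 7 9 10 12 14 11)| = 63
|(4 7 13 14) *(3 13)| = |(3 13 14 4 7)| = 5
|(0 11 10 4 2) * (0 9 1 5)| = 8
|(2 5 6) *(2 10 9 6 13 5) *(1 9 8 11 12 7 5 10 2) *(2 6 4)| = 28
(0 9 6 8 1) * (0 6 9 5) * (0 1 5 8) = (9)(0 8 5 1 6) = [8, 6, 2, 3, 4, 1, 0, 7, 5, 9]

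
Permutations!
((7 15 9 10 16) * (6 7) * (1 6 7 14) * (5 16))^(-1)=(1 14 6)(5 10 9 15 7 16)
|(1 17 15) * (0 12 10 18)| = 12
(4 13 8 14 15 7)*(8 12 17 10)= (4 13 12 17 10 8 14 15 7)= [0, 1, 2, 3, 13, 5, 6, 4, 14, 9, 8, 11, 17, 12, 15, 7, 16, 10]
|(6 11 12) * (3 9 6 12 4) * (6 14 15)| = 7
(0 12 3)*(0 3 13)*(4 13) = [12, 1, 2, 3, 13, 5, 6, 7, 8, 9, 10, 11, 4, 0] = (0 12 4 13)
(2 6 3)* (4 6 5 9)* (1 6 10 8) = (1 6 3 2 5 9 4 10 8) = [0, 6, 5, 2, 10, 9, 3, 7, 1, 4, 8]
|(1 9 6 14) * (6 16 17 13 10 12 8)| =|(1 9 16 17 13 10 12 8 6 14)| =10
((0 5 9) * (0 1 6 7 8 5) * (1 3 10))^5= ((1 6 7 8 5 9 3 10))^5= (1 9 7 10 5 6 3 8)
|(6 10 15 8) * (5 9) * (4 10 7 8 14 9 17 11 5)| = |(4 10 15 14 9)(5 17 11)(6 7 8)| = 15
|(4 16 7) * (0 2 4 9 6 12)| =|(0 2 4 16 7 9 6 12)| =8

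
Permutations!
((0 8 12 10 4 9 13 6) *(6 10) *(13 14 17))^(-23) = (0 8 12 6)(4 9 14 17 13 10)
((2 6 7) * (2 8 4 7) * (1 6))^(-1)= (1 2 6)(4 8 7)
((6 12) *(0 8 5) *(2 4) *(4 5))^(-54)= ((0 8 4 2 5)(6 12))^(-54)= (12)(0 8 4 2 5)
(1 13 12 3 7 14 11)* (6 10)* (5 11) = (1 13 12 3 7 14 5 11)(6 10) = [0, 13, 2, 7, 4, 11, 10, 14, 8, 9, 6, 1, 3, 12, 5]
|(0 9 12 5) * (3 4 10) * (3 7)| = |(0 9 12 5)(3 4 10 7)| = 4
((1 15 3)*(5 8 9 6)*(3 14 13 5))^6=((1 15 14 13 5 8 9 6 3))^6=(1 9 13)(3 8 14)(5 15 6)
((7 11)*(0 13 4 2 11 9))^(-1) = ((0 13 4 2 11 7 9))^(-1) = (0 9 7 11 2 4 13)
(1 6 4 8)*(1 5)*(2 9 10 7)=(1 6 4 8 5)(2 9 10 7)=[0, 6, 9, 3, 8, 1, 4, 2, 5, 10, 7]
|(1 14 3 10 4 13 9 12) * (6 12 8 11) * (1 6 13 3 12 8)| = 24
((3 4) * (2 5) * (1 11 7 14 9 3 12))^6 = ((1 11 7 14 9 3 4 12)(2 5))^6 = (1 4 9 7)(3 14 11 12)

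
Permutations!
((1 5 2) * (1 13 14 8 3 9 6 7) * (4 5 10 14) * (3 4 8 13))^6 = (1 5)(2 10)(3 14)(4 7)(6 8)(9 13)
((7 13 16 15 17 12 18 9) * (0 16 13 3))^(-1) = ((0 16 15 17 12 18 9 7 3))^(-1) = (0 3 7 9 18 12 17 15 16)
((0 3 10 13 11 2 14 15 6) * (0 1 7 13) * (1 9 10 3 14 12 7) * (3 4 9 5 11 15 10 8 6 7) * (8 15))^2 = ((0 14 10)(2 12 3 4 9 15 7 13 8 6 5 11))^2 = (0 10 14)(2 3 9 7 8 5)(4 15 13 6 11 12)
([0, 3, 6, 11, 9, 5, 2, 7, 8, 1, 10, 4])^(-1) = [0, 9, 6, 1, 11, 5, 2, 7, 8, 4, 10, 3]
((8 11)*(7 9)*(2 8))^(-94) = (2 11 8)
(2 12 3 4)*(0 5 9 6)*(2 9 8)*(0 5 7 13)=(0 7 13)(2 12 3 4 9 6 5 8)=[7, 1, 12, 4, 9, 8, 5, 13, 2, 6, 10, 11, 3, 0]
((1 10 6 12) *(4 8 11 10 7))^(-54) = (1 4 11 6)(7 8 10 12)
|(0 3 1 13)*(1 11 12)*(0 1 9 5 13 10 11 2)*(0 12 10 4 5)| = 20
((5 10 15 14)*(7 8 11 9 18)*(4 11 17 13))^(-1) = ((4 11 9 18 7 8 17 13)(5 10 15 14))^(-1) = (4 13 17 8 7 18 9 11)(5 14 15 10)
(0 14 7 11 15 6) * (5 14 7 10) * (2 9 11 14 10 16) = (0 7 14 16 2 9 11 15 6)(5 10) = [7, 1, 9, 3, 4, 10, 0, 14, 8, 11, 5, 15, 12, 13, 16, 6, 2]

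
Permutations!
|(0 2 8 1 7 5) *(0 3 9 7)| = |(0 2 8 1)(3 9 7 5)| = 4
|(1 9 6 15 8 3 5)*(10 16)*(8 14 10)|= 10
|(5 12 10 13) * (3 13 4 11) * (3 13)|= 6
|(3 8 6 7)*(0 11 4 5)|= |(0 11 4 5)(3 8 6 7)|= 4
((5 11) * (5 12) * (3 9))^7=(3 9)(5 11 12)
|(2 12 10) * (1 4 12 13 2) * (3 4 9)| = |(1 9 3 4 12 10)(2 13)| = 6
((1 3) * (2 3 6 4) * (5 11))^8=(11)(1 2 6 3 4)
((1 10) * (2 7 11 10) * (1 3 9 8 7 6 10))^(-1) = (1 11 7 8 9 3 10 6 2)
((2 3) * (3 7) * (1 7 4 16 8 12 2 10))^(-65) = (16)(1 10 3 7)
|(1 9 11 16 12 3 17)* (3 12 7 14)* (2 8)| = |(1 9 11 16 7 14 3 17)(2 8)| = 8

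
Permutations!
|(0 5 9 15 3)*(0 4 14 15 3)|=|(0 5 9 3 4 14 15)|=7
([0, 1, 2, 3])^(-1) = (3)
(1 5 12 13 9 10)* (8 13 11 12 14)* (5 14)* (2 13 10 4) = [0, 14, 13, 3, 2, 5, 6, 7, 10, 4, 1, 12, 11, 9, 8] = (1 14 8 10)(2 13 9 4)(11 12)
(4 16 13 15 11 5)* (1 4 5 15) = [0, 4, 2, 3, 16, 5, 6, 7, 8, 9, 10, 15, 12, 1, 14, 11, 13] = (1 4 16 13)(11 15)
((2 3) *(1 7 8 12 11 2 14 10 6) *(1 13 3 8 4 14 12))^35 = (1 8 2 11 12 3 13 6 10 14 4 7)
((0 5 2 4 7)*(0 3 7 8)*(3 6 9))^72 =(9)(0 2 8 5 4)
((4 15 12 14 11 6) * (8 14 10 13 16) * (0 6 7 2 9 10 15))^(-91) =((0 6 4)(2 9 10 13 16 8 14 11 7)(12 15))^(-91) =(0 4 6)(2 7 11 14 8 16 13 10 9)(12 15)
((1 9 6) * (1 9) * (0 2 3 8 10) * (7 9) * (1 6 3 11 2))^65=(0 1 6 7 9 3 8 10)(2 11)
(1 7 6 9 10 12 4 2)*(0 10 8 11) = (0 10 12 4 2 1 7 6 9 8 11) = [10, 7, 1, 3, 2, 5, 9, 6, 11, 8, 12, 0, 4]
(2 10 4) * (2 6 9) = (2 10 4 6 9) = [0, 1, 10, 3, 6, 5, 9, 7, 8, 2, 4]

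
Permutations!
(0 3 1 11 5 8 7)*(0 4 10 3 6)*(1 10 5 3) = (0 6)(1 11 3 10)(4 5 8 7) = [6, 11, 2, 10, 5, 8, 0, 4, 7, 9, 1, 3]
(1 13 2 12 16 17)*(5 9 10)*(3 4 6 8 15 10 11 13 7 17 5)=(1 7 17)(2 12 16 5 9 11 13)(3 4 6 8 15 10)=[0, 7, 12, 4, 6, 9, 8, 17, 15, 11, 3, 13, 16, 2, 14, 10, 5, 1]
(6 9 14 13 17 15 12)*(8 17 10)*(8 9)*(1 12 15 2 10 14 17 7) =(1 12 6 8 7)(2 10 9 17)(13 14) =[0, 12, 10, 3, 4, 5, 8, 1, 7, 17, 9, 11, 6, 14, 13, 15, 16, 2]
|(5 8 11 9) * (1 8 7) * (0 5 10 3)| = 9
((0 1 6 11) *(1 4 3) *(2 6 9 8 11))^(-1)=(0 11 8 9 1 3 4)(2 6)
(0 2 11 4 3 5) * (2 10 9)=(0 10 9 2 11 4 3 5)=[10, 1, 11, 5, 3, 0, 6, 7, 8, 2, 9, 4]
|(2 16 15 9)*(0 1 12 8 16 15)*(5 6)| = |(0 1 12 8 16)(2 15 9)(5 6)| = 30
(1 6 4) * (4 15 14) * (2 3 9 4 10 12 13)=(1 6 15 14 10 12 13 2 3 9 4)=[0, 6, 3, 9, 1, 5, 15, 7, 8, 4, 12, 11, 13, 2, 10, 14]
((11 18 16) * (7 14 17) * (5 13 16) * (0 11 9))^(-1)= ((0 11 18 5 13 16 9)(7 14 17))^(-1)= (0 9 16 13 5 18 11)(7 17 14)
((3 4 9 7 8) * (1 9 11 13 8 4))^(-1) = (1 3 8 13 11 4 7 9) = ((1 9 7 4 11 13 8 3))^(-1)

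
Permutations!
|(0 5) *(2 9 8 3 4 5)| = 7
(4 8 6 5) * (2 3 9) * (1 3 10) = (1 3 9 2 10)(4 8 6 5) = [0, 3, 10, 9, 8, 4, 5, 7, 6, 2, 1]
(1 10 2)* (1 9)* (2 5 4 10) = (1 2 9)(4 10 5) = [0, 2, 9, 3, 10, 4, 6, 7, 8, 1, 5]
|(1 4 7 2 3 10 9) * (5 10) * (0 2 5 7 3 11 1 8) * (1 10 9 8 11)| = |(0 2 1 4 3 7 5 9 11 10 8)| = 11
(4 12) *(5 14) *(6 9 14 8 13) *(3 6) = (3 6 9 14 5 8 13)(4 12) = [0, 1, 2, 6, 12, 8, 9, 7, 13, 14, 10, 11, 4, 3, 5]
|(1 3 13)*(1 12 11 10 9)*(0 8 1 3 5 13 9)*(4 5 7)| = |(0 8 1 7 4 5 13 12 11 10)(3 9)| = 10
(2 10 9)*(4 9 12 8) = [0, 1, 10, 3, 9, 5, 6, 7, 4, 2, 12, 11, 8] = (2 10 12 8 4 9)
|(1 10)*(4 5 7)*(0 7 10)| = |(0 7 4 5 10 1)| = 6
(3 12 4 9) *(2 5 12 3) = (2 5 12 4 9) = [0, 1, 5, 3, 9, 12, 6, 7, 8, 2, 10, 11, 4]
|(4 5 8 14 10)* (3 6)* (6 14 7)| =|(3 14 10 4 5 8 7 6)| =8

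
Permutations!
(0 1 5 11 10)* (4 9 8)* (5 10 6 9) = (0 1 10)(4 5 11 6 9 8) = [1, 10, 2, 3, 5, 11, 9, 7, 4, 8, 0, 6]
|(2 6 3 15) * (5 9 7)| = |(2 6 3 15)(5 9 7)| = 12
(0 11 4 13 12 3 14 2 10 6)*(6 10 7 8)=[11, 1, 7, 14, 13, 5, 0, 8, 6, 9, 10, 4, 3, 12, 2]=(0 11 4 13 12 3 14 2 7 8 6)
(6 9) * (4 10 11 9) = (4 10 11 9 6) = [0, 1, 2, 3, 10, 5, 4, 7, 8, 6, 11, 9]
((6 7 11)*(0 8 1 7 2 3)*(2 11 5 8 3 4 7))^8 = ((0 3)(1 2 4 7 5 8)(6 11))^8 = (11)(1 4 5)(2 7 8)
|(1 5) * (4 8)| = 2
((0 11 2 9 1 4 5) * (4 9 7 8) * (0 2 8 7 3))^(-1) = ((0 11 8 4 5 2 3)(1 9))^(-1) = (0 3 2 5 4 8 11)(1 9)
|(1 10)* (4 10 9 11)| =|(1 9 11 4 10)| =5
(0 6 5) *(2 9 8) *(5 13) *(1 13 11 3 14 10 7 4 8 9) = (0 6 11 3 14 10 7 4 8 2 1 13 5) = [6, 13, 1, 14, 8, 0, 11, 4, 2, 9, 7, 3, 12, 5, 10]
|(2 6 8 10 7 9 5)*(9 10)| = |(2 6 8 9 5)(7 10)| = 10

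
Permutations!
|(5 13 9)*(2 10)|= |(2 10)(5 13 9)|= 6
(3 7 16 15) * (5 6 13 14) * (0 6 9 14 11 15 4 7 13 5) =[6, 1, 2, 13, 7, 9, 5, 16, 8, 14, 10, 15, 12, 11, 0, 3, 4] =(0 6 5 9 14)(3 13 11 15)(4 7 16)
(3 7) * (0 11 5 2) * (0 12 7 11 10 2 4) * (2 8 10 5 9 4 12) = [5, 1, 2, 11, 0, 12, 6, 3, 10, 4, 8, 9, 7] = (0 5 12 7 3 11 9 4)(8 10)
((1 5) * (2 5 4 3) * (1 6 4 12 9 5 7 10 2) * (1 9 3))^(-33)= ((1 12 3 9 5 6 4)(2 7 10))^(-33)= (1 3 5 4 12 9 6)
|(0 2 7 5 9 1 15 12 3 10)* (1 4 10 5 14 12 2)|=|(0 1 15 2 7 14 12 3 5 9 4 10)|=12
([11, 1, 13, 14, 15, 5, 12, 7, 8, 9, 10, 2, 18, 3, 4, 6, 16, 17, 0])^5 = (0 14 18 3 12 13 6 2 15 11 4)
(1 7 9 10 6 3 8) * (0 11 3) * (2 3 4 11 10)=(0 10 6)(1 7 9 2 3 8)(4 11)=[10, 7, 3, 8, 11, 5, 0, 9, 1, 2, 6, 4]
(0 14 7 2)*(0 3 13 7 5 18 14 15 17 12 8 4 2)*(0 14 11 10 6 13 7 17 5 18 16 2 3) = [15, 1, 0, 7, 3, 16, 13, 14, 4, 9, 6, 10, 8, 17, 18, 5, 2, 12, 11] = (0 15 5 16 2)(3 7 14 18 11 10 6 13 17 12 8 4)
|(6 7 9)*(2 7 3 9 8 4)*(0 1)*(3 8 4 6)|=6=|(0 1)(2 7 4)(3 9)(6 8)|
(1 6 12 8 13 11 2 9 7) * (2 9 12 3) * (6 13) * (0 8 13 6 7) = (0 8 7 1 6 3 2 12 13 11 9) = [8, 6, 12, 2, 4, 5, 3, 1, 7, 0, 10, 9, 13, 11]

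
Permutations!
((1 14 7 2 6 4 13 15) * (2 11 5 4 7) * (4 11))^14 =((1 14 2 6 7 4 13 15)(5 11))^14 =(1 13 7 2)(4 6 14 15)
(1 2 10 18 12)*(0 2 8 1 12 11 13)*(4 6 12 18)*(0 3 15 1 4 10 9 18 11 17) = [2, 8, 9, 15, 6, 5, 12, 7, 4, 18, 10, 13, 11, 3, 14, 1, 16, 0, 17] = (0 2 9 18 17)(1 8 4 6 12 11 13 3 15)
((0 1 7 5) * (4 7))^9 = (0 5 7 4 1)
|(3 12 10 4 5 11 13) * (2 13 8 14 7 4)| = |(2 13 3 12 10)(4 5 11 8 14 7)| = 30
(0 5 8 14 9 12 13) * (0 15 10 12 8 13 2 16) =(0 5 13 15 10 12 2 16)(8 14 9) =[5, 1, 16, 3, 4, 13, 6, 7, 14, 8, 12, 11, 2, 15, 9, 10, 0]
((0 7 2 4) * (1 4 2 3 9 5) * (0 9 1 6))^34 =((0 7 3 1 4 9 5 6))^34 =(0 3 4 5)(1 9 6 7)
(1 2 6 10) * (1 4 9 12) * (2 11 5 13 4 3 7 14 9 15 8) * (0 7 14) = (0 7)(1 11 5 13 4 15 8 2 6 10 3 14 9 12) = [7, 11, 6, 14, 15, 13, 10, 0, 2, 12, 3, 5, 1, 4, 9, 8]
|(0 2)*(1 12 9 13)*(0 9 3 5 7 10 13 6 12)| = |(0 2 9 6 12 3 5 7 10 13 1)| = 11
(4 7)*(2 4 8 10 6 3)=[0, 1, 4, 2, 7, 5, 3, 8, 10, 9, 6]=(2 4 7 8 10 6 3)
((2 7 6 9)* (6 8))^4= ((2 7 8 6 9))^4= (2 9 6 8 7)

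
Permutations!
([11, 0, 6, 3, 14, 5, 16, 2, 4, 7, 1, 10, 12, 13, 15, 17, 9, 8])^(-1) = (0 1 10 11)(2 7 9 16 6)(4 8 17 15 14)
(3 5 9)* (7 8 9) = [0, 1, 2, 5, 4, 7, 6, 8, 9, 3] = (3 5 7 8 9)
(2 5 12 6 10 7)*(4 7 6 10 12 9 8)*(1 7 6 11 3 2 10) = (1 7 10 11 3 2 5 9 8 4 6 12) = [0, 7, 5, 2, 6, 9, 12, 10, 4, 8, 11, 3, 1]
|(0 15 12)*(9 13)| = 6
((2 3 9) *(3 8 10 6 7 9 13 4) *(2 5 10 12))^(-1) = ((2 8 12)(3 13 4)(5 10 6 7 9))^(-1) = (2 12 8)(3 4 13)(5 9 7 6 10)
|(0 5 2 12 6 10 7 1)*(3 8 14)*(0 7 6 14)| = 14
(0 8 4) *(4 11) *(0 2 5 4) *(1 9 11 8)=[1, 9, 5, 3, 2, 4, 6, 7, 8, 11, 10, 0]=(0 1 9 11)(2 5 4)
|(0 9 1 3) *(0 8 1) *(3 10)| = 4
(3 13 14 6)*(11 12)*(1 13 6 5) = (1 13 14 5)(3 6)(11 12) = [0, 13, 2, 6, 4, 1, 3, 7, 8, 9, 10, 12, 11, 14, 5]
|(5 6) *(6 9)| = |(5 9 6)| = 3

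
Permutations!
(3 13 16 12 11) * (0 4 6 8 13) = (0 4 6 8 13 16 12 11 3) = [4, 1, 2, 0, 6, 5, 8, 7, 13, 9, 10, 3, 11, 16, 14, 15, 12]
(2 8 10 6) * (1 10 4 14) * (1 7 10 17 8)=(1 17 8 4 14 7 10 6 2)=[0, 17, 1, 3, 14, 5, 2, 10, 4, 9, 6, 11, 12, 13, 7, 15, 16, 8]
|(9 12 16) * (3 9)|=4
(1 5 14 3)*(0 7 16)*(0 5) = [7, 0, 2, 1, 4, 14, 6, 16, 8, 9, 10, 11, 12, 13, 3, 15, 5] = (0 7 16 5 14 3 1)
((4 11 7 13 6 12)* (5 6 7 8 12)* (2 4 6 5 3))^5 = ((2 4 11 8 12 6 3)(7 13))^5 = (2 6 8 4 3 12 11)(7 13)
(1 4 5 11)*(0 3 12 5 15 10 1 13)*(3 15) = (0 15 10 1 4 3 12 5 11 13) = [15, 4, 2, 12, 3, 11, 6, 7, 8, 9, 1, 13, 5, 0, 14, 10]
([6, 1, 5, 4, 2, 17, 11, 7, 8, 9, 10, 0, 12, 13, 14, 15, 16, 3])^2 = [11, 1, 17, 2, 5, 3, 0, 7, 8, 9, 10, 6, 12, 13, 14, 15, 16, 4]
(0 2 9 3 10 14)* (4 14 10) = (0 2 9 3 4 14) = [2, 1, 9, 4, 14, 5, 6, 7, 8, 3, 10, 11, 12, 13, 0]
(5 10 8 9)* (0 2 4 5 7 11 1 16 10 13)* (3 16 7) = (0 2 4 5 13)(1 7 11)(3 16 10 8 9) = [2, 7, 4, 16, 5, 13, 6, 11, 9, 3, 8, 1, 12, 0, 14, 15, 10]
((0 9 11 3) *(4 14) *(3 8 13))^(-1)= ((0 9 11 8 13 3)(4 14))^(-1)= (0 3 13 8 11 9)(4 14)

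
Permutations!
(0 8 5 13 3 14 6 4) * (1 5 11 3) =[8, 5, 2, 14, 0, 13, 4, 7, 11, 9, 10, 3, 12, 1, 6] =(0 8 11 3 14 6 4)(1 5 13)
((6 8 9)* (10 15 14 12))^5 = ((6 8 9)(10 15 14 12))^5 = (6 9 8)(10 15 14 12)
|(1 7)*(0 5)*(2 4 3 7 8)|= 6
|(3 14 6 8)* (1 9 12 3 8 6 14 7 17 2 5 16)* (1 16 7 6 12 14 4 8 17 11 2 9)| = 60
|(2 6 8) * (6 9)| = 4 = |(2 9 6 8)|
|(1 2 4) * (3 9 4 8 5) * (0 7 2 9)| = 6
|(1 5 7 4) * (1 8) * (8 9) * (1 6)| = 7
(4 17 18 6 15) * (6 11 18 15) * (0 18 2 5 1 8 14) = (0 18 11 2 5 1 8 14)(4 17 15) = [18, 8, 5, 3, 17, 1, 6, 7, 14, 9, 10, 2, 12, 13, 0, 4, 16, 15, 11]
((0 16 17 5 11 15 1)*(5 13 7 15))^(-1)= (0 1 15 7 13 17 16)(5 11)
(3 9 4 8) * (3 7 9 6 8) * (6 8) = (3 8 7 9 4) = [0, 1, 2, 8, 3, 5, 6, 9, 7, 4]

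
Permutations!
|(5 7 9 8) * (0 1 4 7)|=|(0 1 4 7 9 8 5)|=7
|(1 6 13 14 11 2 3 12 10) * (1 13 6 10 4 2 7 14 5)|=|(1 10 13 5)(2 3 12 4)(7 14 11)|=12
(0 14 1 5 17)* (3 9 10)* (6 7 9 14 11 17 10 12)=(0 11 17)(1 5 10 3 14)(6 7 9 12)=[11, 5, 2, 14, 4, 10, 7, 9, 8, 12, 3, 17, 6, 13, 1, 15, 16, 0]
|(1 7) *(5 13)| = 2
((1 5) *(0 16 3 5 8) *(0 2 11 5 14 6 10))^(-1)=(0 10 6 14 3 16)(1 5 11 2 8)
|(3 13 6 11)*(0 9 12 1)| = 4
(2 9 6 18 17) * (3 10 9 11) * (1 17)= (1 17 2 11 3 10 9 6 18)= [0, 17, 11, 10, 4, 5, 18, 7, 8, 6, 9, 3, 12, 13, 14, 15, 16, 2, 1]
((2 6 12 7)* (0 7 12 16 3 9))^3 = ((0 7 2 6 16 3 9))^3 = (0 6 9 2 3 7 16)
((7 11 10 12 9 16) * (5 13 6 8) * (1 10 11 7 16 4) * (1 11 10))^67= ((16)(4 11 10 12 9)(5 13 6 8))^67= (16)(4 10 9 11 12)(5 8 6 13)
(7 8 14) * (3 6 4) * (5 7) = (3 6 4)(5 7 8 14) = [0, 1, 2, 6, 3, 7, 4, 8, 14, 9, 10, 11, 12, 13, 5]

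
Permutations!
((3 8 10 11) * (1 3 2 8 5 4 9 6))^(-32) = (11)(1 9 5)(3 6 4)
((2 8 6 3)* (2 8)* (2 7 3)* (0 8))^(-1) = (0 3 7 2 6 8)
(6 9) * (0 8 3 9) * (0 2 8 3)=(0 3 9 6 2 8)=[3, 1, 8, 9, 4, 5, 2, 7, 0, 6]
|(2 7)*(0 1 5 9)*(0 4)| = |(0 1 5 9 4)(2 7)| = 10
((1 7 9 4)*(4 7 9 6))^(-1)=(1 4 6 7 9)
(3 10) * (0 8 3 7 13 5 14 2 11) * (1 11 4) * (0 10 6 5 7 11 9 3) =[8, 9, 4, 6, 1, 14, 5, 13, 0, 3, 11, 10, 12, 7, 2] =(0 8)(1 9 3 6 5 14 2 4)(7 13)(10 11)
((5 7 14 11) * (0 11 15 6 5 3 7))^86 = (0 6 14 3)(5 15 7 11) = ((0 11 3 7 14 15 6 5))^86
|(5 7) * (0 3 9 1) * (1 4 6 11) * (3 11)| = |(0 11 1)(3 9 4 6)(5 7)| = 12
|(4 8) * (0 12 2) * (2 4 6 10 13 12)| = 6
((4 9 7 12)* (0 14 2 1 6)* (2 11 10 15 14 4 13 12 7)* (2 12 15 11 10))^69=(0 2 14 12)(1 10 13 4)(6 11 15 9)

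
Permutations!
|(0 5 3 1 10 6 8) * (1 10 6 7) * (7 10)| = 7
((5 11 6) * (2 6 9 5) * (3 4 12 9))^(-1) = (2 6)(3 11 5 9 12 4)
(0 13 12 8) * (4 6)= (0 13 12 8)(4 6)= [13, 1, 2, 3, 6, 5, 4, 7, 0, 9, 10, 11, 8, 12]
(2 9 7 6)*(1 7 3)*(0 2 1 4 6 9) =(0 2)(1 7 9 3 4 6) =[2, 7, 0, 4, 6, 5, 1, 9, 8, 3]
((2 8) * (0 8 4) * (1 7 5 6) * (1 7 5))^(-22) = (0 2)(1 6)(4 8)(5 7)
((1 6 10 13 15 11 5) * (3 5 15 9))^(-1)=(1 5 3 9 13 10 6)(11 15)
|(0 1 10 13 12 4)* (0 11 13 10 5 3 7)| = 20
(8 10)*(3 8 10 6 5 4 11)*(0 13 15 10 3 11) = (0 13 15 10 3 8 6 5 4) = [13, 1, 2, 8, 0, 4, 5, 7, 6, 9, 3, 11, 12, 15, 14, 10]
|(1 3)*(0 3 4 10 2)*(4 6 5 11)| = 9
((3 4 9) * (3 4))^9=(4 9)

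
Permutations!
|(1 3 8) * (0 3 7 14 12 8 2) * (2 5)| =20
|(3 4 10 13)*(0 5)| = 4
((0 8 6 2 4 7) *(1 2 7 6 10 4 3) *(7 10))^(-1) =((0 8 7)(1 2 3)(4 6 10))^(-1) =(0 7 8)(1 3 2)(4 10 6)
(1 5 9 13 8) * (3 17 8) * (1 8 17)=[0, 5, 2, 1, 4, 9, 6, 7, 8, 13, 10, 11, 12, 3, 14, 15, 16, 17]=(17)(1 5 9 13 3)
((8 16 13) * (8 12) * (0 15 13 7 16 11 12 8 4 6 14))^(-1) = (0 14 6 4 12 11 8 13 15)(7 16)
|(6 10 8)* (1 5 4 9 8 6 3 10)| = 8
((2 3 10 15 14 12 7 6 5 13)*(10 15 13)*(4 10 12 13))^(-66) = ((2 3 15 14 13)(4 10)(5 12 7 6))^(-66) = (2 13 14 15 3)(5 7)(6 12)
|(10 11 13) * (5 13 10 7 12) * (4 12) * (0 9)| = |(0 9)(4 12 5 13 7)(10 11)| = 10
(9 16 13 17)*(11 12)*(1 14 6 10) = (1 14 6 10)(9 16 13 17)(11 12) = [0, 14, 2, 3, 4, 5, 10, 7, 8, 16, 1, 12, 11, 17, 6, 15, 13, 9]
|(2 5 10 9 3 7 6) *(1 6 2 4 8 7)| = 10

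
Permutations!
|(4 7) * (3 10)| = |(3 10)(4 7)| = 2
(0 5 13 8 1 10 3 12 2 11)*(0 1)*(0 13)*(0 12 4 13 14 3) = (0 5 12 2 11 1 10)(3 4 13 8 14) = [5, 10, 11, 4, 13, 12, 6, 7, 14, 9, 0, 1, 2, 8, 3]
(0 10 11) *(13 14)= (0 10 11)(13 14)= [10, 1, 2, 3, 4, 5, 6, 7, 8, 9, 11, 0, 12, 14, 13]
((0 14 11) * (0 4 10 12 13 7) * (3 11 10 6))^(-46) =(0 10 13)(3 4)(6 11)(7 14 12)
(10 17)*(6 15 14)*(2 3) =(2 3)(6 15 14)(10 17) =[0, 1, 3, 2, 4, 5, 15, 7, 8, 9, 17, 11, 12, 13, 6, 14, 16, 10]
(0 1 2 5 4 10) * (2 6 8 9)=(0 1 6 8 9 2 5 4 10)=[1, 6, 5, 3, 10, 4, 8, 7, 9, 2, 0]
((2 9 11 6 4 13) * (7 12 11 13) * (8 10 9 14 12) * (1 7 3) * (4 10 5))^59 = ((1 7 8 5 4 3)(2 14 12 11 6 10 9 13))^59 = (1 3 4 5 8 7)(2 11 9 14 6 13 12 10)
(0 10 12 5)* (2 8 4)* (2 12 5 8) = (0 10 5)(4 12 8) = [10, 1, 2, 3, 12, 0, 6, 7, 4, 9, 5, 11, 8]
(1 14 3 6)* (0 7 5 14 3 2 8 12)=(0 7 5 14 2 8 12)(1 3 6)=[7, 3, 8, 6, 4, 14, 1, 5, 12, 9, 10, 11, 0, 13, 2]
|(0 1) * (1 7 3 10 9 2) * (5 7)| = |(0 5 7 3 10 9 2 1)| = 8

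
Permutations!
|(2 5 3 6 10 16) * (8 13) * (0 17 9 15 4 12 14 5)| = 26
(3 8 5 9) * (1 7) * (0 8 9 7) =[8, 0, 2, 9, 4, 7, 6, 1, 5, 3] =(0 8 5 7 1)(3 9)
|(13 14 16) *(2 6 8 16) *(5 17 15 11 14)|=|(2 6 8 16 13 5 17 15 11 14)|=10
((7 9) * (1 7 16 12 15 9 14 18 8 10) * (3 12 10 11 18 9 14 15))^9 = (18)(1 15 9 10 7 14 16)(3 12)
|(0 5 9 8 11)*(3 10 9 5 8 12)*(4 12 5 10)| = |(0 8 11)(3 4 12)(5 10 9)| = 3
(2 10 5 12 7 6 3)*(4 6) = (2 10 5 12 7 4 6 3) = [0, 1, 10, 2, 6, 12, 3, 4, 8, 9, 5, 11, 7]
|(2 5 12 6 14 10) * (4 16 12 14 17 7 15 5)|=|(2 4 16 12 6 17 7 15 5 14 10)|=11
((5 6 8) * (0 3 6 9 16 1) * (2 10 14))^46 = (0 16 5 6)(1 9 8 3)(2 10 14)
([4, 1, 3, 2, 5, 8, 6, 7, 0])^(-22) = [5, 1, 2, 3, 8, 0, 6, 7, 4]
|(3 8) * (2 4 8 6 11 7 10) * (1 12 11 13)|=11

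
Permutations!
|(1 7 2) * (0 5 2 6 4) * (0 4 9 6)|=|(0 5 2 1 7)(6 9)|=10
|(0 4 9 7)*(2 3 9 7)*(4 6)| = 12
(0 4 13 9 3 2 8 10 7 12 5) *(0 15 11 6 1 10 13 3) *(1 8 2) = [4, 10, 2, 1, 3, 15, 8, 12, 13, 0, 7, 6, 5, 9, 14, 11] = (0 4 3 1 10 7 12 5 15 11 6 8 13 9)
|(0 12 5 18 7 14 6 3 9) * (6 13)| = 10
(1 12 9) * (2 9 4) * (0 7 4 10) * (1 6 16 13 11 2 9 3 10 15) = (0 7 4 9 6 16 13 11 2 3 10)(1 12 15) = [7, 12, 3, 10, 9, 5, 16, 4, 8, 6, 0, 2, 15, 11, 14, 1, 13]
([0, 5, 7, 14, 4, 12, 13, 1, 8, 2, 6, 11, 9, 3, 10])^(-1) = [0, 7, 9, 13, 4, 1, 10, 2, 8, 12, 14, 11, 5, 6, 3]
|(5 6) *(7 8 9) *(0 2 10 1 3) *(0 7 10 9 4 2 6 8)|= 11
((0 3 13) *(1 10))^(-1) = ((0 3 13)(1 10))^(-1) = (0 13 3)(1 10)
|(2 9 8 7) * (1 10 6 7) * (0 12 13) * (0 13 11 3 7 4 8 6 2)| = |(13)(0 12 11 3 7)(1 10 2 9 6 4 8)| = 35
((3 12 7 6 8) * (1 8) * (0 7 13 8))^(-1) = ((0 7 6 1)(3 12 13 8))^(-1) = (0 1 6 7)(3 8 13 12)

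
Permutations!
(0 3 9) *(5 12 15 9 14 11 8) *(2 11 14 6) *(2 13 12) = (0 3 6 13 12 15 9)(2 11 8 5) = [3, 1, 11, 6, 4, 2, 13, 7, 5, 0, 10, 8, 15, 12, 14, 9]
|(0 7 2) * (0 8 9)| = |(0 7 2 8 9)| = 5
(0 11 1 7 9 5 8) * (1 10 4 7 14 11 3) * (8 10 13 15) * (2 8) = [3, 14, 8, 1, 7, 10, 6, 9, 0, 5, 4, 13, 12, 15, 11, 2] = (0 3 1 14 11 13 15 2 8)(4 7 9 5 10)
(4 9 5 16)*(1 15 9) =(1 15 9 5 16 4) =[0, 15, 2, 3, 1, 16, 6, 7, 8, 5, 10, 11, 12, 13, 14, 9, 4]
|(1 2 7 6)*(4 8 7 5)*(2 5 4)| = 7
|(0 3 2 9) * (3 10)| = 5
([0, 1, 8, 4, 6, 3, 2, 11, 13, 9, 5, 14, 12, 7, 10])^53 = (2 4 5 14 7 8 6 3 10 11 13)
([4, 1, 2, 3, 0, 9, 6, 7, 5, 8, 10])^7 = (10)(0 4)(5 9 8)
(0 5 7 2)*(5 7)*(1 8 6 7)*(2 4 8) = [1, 2, 0, 3, 8, 5, 7, 4, 6] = (0 1 2)(4 8 6 7)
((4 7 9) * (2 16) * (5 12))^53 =((2 16)(4 7 9)(5 12))^53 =(2 16)(4 9 7)(5 12)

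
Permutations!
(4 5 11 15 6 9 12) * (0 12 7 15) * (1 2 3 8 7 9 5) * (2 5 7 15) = (0 12 4 1 5 11)(2 3 8 15 6 7) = [12, 5, 3, 8, 1, 11, 7, 2, 15, 9, 10, 0, 4, 13, 14, 6]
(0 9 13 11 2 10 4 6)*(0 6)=(0 9 13 11 2 10 4)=[9, 1, 10, 3, 0, 5, 6, 7, 8, 13, 4, 2, 12, 11]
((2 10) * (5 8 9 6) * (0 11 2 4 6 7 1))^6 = (0 5 11 8 2 9 10 7 4 1 6)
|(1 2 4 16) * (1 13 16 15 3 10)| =|(1 2 4 15 3 10)(13 16)| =6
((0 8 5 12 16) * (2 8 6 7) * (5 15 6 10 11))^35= (0 16 12 5 11 10)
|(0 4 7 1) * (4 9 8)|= 6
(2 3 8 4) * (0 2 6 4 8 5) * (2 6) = (8)(0 6 4 2 3 5) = [6, 1, 3, 5, 2, 0, 4, 7, 8]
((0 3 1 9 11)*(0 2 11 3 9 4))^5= (2 11)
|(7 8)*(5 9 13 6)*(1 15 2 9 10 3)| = |(1 15 2 9 13 6 5 10 3)(7 8)| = 18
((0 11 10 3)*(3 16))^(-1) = (0 3 16 10 11)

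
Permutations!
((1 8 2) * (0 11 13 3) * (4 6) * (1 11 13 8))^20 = ((0 13 3)(2 11 8)(4 6))^20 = (0 3 13)(2 8 11)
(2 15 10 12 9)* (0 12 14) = (0 12 9 2 15 10 14) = [12, 1, 15, 3, 4, 5, 6, 7, 8, 2, 14, 11, 9, 13, 0, 10]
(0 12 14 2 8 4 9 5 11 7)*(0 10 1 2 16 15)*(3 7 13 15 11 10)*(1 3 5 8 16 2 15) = [12, 15, 16, 7, 9, 10, 6, 5, 4, 8, 3, 13, 14, 1, 2, 0, 11] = (0 12 14 2 16 11 13 1 15)(3 7 5 10)(4 9 8)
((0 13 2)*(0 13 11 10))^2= ((0 11 10)(2 13))^2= (13)(0 10 11)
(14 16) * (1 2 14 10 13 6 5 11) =[0, 2, 14, 3, 4, 11, 5, 7, 8, 9, 13, 1, 12, 6, 16, 15, 10] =(1 2 14 16 10 13 6 5 11)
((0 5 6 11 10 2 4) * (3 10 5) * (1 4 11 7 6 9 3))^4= ((0 1 4)(2 11 5 9 3 10)(6 7))^4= (0 1 4)(2 3 5)(9 11 10)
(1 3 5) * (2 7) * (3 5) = (1 5)(2 7) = [0, 5, 7, 3, 4, 1, 6, 2]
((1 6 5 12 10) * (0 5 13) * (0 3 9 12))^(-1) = (0 5)(1 10 12 9 3 13 6)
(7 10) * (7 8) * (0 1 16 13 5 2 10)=(0 1 16 13 5 2 10 8 7)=[1, 16, 10, 3, 4, 2, 6, 0, 7, 9, 8, 11, 12, 5, 14, 15, 13]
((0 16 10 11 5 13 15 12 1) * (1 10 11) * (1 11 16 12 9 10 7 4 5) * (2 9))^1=(16)(0 12 7 4 5 13 15 2 9 10 11 1)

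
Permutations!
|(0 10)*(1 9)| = |(0 10)(1 9)| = 2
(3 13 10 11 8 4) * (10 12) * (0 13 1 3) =(0 13 12 10 11 8 4)(1 3) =[13, 3, 2, 1, 0, 5, 6, 7, 4, 9, 11, 8, 10, 12]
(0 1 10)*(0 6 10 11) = (0 1 11)(6 10) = [1, 11, 2, 3, 4, 5, 10, 7, 8, 9, 6, 0]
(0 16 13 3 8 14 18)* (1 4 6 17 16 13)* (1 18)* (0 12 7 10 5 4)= (0 13 3 8 14 1)(4 6 17 16 18 12 7 10 5)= [13, 0, 2, 8, 6, 4, 17, 10, 14, 9, 5, 11, 7, 3, 1, 15, 18, 16, 12]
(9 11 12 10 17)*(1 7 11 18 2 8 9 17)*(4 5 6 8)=(1 7 11 12 10)(2 4 5 6 8 9 18)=[0, 7, 4, 3, 5, 6, 8, 11, 9, 18, 1, 12, 10, 13, 14, 15, 16, 17, 2]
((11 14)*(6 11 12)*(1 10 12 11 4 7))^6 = ((1 10 12 6 4 7)(11 14))^6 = (14)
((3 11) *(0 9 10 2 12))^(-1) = (0 12 2 10 9)(3 11)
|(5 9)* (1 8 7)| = |(1 8 7)(5 9)| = 6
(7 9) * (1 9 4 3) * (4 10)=(1 9 7 10 4 3)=[0, 9, 2, 1, 3, 5, 6, 10, 8, 7, 4]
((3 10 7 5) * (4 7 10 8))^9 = (10)(3 5 7 4 8)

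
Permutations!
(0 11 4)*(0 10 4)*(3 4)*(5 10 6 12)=[11, 1, 2, 4, 6, 10, 12, 7, 8, 9, 3, 0, 5]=(0 11)(3 4 6 12 5 10)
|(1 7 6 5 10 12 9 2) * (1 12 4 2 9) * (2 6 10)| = |(1 7 10 4 6 5 2 12)| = 8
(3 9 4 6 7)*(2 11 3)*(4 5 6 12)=(2 11 3 9 5 6 7)(4 12)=[0, 1, 11, 9, 12, 6, 7, 2, 8, 5, 10, 3, 4]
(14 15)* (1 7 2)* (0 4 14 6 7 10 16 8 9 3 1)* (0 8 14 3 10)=(0 4 3 1)(2 8 9 10 16 14 15 6 7)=[4, 0, 8, 1, 3, 5, 7, 2, 9, 10, 16, 11, 12, 13, 15, 6, 14]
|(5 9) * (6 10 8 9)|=5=|(5 6 10 8 9)|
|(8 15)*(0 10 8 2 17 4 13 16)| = 9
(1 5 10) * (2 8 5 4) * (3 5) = (1 4 2 8 3 5 10) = [0, 4, 8, 5, 2, 10, 6, 7, 3, 9, 1]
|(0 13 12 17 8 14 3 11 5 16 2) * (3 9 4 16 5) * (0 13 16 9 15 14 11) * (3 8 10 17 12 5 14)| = |(0 16 2 13 5 14 15 3)(4 9)(8 11)(10 17)| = 8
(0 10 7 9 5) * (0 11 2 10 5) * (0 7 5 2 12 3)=[2, 1, 10, 0, 4, 11, 6, 9, 8, 7, 5, 12, 3]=(0 2 10 5 11 12 3)(7 9)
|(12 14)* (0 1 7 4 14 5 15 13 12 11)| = 12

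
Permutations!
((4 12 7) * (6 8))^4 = (4 12 7)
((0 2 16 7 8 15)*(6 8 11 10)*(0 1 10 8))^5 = (0 8)(1 16)(2 15)(6 11)(7 10)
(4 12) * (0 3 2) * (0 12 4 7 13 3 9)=(0 9)(2 12 7 13 3)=[9, 1, 12, 2, 4, 5, 6, 13, 8, 0, 10, 11, 7, 3]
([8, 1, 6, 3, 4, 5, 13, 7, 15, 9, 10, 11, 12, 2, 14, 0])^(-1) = (0 15 8)(2 13 6)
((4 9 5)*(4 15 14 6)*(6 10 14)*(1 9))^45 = (1 15)(4 5)(6 9)(10 14)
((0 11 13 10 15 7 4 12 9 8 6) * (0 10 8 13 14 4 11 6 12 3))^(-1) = (0 3 4 14 11 7 15 10 6)(8 13 9 12)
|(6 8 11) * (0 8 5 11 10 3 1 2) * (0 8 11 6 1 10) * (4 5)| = 30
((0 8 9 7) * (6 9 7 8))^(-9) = ((0 6 9 8 7))^(-9) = (0 6 9 8 7)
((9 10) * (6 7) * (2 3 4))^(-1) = ((2 3 4)(6 7)(9 10))^(-1) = (2 4 3)(6 7)(9 10)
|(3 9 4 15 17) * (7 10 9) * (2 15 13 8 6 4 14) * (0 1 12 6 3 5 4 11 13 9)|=70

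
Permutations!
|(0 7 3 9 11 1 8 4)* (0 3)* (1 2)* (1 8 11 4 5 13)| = 6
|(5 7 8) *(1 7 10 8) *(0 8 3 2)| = |(0 8 5 10 3 2)(1 7)| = 6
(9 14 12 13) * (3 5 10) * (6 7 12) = (3 5 10)(6 7 12 13 9 14) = [0, 1, 2, 5, 4, 10, 7, 12, 8, 14, 3, 11, 13, 9, 6]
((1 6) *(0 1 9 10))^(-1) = ((0 1 6 9 10))^(-1) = (0 10 9 6 1)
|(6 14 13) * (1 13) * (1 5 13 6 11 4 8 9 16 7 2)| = 12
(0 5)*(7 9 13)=(0 5)(7 9 13)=[5, 1, 2, 3, 4, 0, 6, 9, 8, 13, 10, 11, 12, 7]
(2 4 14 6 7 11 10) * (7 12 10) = (2 4 14 6 12 10)(7 11) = [0, 1, 4, 3, 14, 5, 12, 11, 8, 9, 2, 7, 10, 13, 6]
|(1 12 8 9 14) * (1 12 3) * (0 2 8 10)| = 14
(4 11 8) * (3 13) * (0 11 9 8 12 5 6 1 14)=(0 11 12 5 6 1 14)(3 13)(4 9 8)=[11, 14, 2, 13, 9, 6, 1, 7, 4, 8, 10, 12, 5, 3, 0]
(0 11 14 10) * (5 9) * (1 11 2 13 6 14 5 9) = [2, 11, 13, 3, 4, 1, 14, 7, 8, 9, 0, 5, 12, 6, 10] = (0 2 13 6 14 10)(1 11 5)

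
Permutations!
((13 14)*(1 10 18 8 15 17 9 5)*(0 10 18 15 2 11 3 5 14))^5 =((0 10 15 17 9 14 13)(1 18 8 2 11 3 5))^5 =(0 14 17 10 13 9 15)(1 3 2 18 5 11 8)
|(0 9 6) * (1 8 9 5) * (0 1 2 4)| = 4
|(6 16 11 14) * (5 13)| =4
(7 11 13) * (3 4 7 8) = [0, 1, 2, 4, 7, 5, 6, 11, 3, 9, 10, 13, 12, 8] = (3 4 7 11 13 8)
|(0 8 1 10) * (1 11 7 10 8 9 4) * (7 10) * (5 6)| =14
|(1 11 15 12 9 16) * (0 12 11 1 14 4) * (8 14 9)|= 10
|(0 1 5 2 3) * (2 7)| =|(0 1 5 7 2 3)| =6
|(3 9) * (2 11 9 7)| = 5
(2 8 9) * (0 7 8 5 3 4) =(0 7 8 9 2 5 3 4) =[7, 1, 5, 4, 0, 3, 6, 8, 9, 2]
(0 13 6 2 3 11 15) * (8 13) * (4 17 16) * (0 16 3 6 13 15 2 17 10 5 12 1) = (0 8 15 16 4 10 5 12 1)(2 6 17 3 11) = [8, 0, 6, 11, 10, 12, 17, 7, 15, 9, 5, 2, 1, 13, 14, 16, 4, 3]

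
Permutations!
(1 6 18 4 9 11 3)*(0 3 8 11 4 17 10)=(0 3 1 6 18 17 10)(4 9)(8 11)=[3, 6, 2, 1, 9, 5, 18, 7, 11, 4, 0, 8, 12, 13, 14, 15, 16, 10, 17]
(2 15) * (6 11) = (2 15)(6 11) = [0, 1, 15, 3, 4, 5, 11, 7, 8, 9, 10, 6, 12, 13, 14, 2]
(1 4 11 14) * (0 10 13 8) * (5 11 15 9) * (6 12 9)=(0 10 13 8)(1 4 15 6 12 9 5 11 14)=[10, 4, 2, 3, 15, 11, 12, 7, 0, 5, 13, 14, 9, 8, 1, 6]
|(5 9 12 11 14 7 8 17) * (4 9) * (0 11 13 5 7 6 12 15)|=|(0 11 14 6 12 13 5 4 9 15)(7 8 17)|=30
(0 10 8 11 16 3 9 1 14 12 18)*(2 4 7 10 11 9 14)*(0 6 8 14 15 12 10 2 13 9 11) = (1 13 9)(2 4 7)(3 15 12 18 6 8 11 16)(10 14) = [0, 13, 4, 15, 7, 5, 8, 2, 11, 1, 14, 16, 18, 9, 10, 12, 3, 17, 6]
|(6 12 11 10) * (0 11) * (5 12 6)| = 5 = |(0 11 10 5 12)|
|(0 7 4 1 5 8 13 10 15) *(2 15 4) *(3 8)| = 28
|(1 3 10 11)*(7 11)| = 5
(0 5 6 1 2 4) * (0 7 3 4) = [5, 2, 0, 4, 7, 6, 1, 3] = (0 5 6 1 2)(3 4 7)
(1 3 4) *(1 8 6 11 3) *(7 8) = [0, 1, 2, 4, 7, 5, 11, 8, 6, 9, 10, 3] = (3 4 7 8 6 11)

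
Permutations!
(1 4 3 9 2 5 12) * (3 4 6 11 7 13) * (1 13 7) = [0, 6, 5, 9, 4, 12, 11, 7, 8, 2, 10, 1, 13, 3] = (1 6 11)(2 5 12 13 3 9)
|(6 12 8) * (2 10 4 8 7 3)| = 8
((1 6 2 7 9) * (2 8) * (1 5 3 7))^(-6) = ((1 6 8 2)(3 7 9 5))^(-6) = (1 8)(2 6)(3 9)(5 7)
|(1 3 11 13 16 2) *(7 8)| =6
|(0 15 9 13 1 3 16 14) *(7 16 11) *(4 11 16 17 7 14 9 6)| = |(0 15 6 4 11 14)(1 3 16 9 13)(7 17)| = 30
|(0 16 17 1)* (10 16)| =5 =|(0 10 16 17 1)|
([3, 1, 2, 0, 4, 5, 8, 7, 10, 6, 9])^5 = (0 3)(6 8 10 9)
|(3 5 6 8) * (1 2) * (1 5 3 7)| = 6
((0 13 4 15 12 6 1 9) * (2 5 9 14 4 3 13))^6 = ((0 2 5 9)(1 14 4 15 12 6)(3 13))^6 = (15)(0 5)(2 9)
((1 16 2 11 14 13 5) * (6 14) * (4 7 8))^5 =(1 14 2 5 6 16 13 11)(4 8 7)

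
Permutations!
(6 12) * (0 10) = (0 10)(6 12) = [10, 1, 2, 3, 4, 5, 12, 7, 8, 9, 0, 11, 6]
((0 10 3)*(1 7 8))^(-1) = (0 3 10)(1 8 7)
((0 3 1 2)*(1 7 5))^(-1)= (0 2 1 5 7 3)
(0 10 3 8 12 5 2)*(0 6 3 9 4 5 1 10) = (1 10 9 4 5 2 6 3 8 12) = [0, 10, 6, 8, 5, 2, 3, 7, 12, 4, 9, 11, 1]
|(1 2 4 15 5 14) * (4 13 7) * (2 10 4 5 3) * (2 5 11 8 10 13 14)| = |(1 13 7 11 8 10 4 15 3 5 2 14)| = 12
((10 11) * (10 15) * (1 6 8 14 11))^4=((1 6 8 14 11 15 10))^4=(1 11 6 15 8 10 14)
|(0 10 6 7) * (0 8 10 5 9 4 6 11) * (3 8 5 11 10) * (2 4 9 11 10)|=|(0 10 2 4 6 7 5 11)(3 8)|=8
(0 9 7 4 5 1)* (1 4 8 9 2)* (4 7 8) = (0 2 1)(4 5 7)(8 9) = [2, 0, 1, 3, 5, 7, 6, 4, 9, 8]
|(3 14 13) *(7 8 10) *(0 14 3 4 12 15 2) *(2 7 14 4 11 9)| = |(0 4 12 15 7 8 10 14 13 11 9 2)| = 12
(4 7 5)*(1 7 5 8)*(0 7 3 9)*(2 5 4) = (0 7 8 1 3 9)(2 5) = [7, 3, 5, 9, 4, 2, 6, 8, 1, 0]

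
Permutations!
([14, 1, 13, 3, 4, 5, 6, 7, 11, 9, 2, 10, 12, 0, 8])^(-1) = [13, 1, 10, 3, 4, 5, 6, 7, 14, 9, 11, 8, 12, 2, 0]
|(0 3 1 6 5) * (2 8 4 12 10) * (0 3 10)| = 12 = |(0 10 2 8 4 12)(1 6 5 3)|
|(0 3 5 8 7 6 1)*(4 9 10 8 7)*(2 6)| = 28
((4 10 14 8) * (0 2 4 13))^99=(0 2 4 10 14 8 13)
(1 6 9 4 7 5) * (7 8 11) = (1 6 9 4 8 11 7 5) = [0, 6, 2, 3, 8, 1, 9, 5, 11, 4, 10, 7]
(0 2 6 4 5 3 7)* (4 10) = (0 2 6 10 4 5 3 7) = [2, 1, 6, 7, 5, 3, 10, 0, 8, 9, 4]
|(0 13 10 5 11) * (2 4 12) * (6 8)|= |(0 13 10 5 11)(2 4 12)(6 8)|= 30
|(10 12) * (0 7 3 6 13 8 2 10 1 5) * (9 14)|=|(0 7 3 6 13 8 2 10 12 1 5)(9 14)|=22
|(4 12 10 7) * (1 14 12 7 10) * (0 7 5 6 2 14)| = |(0 7 4 5 6 2 14 12 1)| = 9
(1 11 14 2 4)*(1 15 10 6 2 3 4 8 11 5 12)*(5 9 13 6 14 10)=(1 9 13 6 2 8 11 10 14 3 4 15 5 12)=[0, 9, 8, 4, 15, 12, 2, 7, 11, 13, 14, 10, 1, 6, 3, 5]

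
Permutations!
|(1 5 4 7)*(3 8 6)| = |(1 5 4 7)(3 8 6)| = 12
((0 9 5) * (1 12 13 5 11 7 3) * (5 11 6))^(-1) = (0 5 6 9)(1 3 7 11 13 12)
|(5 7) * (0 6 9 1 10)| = 10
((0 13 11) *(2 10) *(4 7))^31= (0 13 11)(2 10)(4 7)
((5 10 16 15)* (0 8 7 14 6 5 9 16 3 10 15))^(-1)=(0 16 9 15 5 6 14 7 8)(3 10)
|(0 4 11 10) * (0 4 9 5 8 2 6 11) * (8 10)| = |(0 9 5 10 4)(2 6 11 8)| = 20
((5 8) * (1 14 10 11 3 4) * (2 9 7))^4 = ((1 14 10 11 3 4)(2 9 7)(5 8))^4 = (1 3 10)(2 9 7)(4 11 14)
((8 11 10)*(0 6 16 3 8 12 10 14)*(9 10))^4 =((0 6 16 3 8 11 14)(9 10 12))^4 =(0 8 6 11 16 14 3)(9 10 12)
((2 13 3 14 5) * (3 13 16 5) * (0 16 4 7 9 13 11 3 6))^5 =(0 7 14 2 11 16 9 6 4 3 5 13)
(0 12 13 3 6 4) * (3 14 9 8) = (0 12 13 14 9 8 3 6 4) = [12, 1, 2, 6, 0, 5, 4, 7, 3, 8, 10, 11, 13, 14, 9]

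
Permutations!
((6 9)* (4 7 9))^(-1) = (4 6 9 7)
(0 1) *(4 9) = (0 1)(4 9) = [1, 0, 2, 3, 9, 5, 6, 7, 8, 4]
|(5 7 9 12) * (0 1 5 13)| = 7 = |(0 1 5 7 9 12 13)|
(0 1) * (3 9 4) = [1, 0, 2, 9, 3, 5, 6, 7, 8, 4] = (0 1)(3 9 4)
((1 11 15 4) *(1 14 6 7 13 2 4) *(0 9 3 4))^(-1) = ((0 9 3 4 14 6 7 13 2)(1 11 15))^(-1) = (0 2 13 7 6 14 4 3 9)(1 15 11)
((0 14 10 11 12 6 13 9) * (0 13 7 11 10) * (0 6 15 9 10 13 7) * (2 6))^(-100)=(15)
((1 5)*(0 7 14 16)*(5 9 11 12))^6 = (0 14)(1 9 11 12 5)(7 16)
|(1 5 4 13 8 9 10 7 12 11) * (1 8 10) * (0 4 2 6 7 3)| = |(0 4 13 10 3)(1 5 2 6 7 12 11 8 9)| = 45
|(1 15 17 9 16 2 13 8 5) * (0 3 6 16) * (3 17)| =|(0 17 9)(1 15 3 6 16 2 13 8 5)| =9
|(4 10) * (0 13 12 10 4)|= 4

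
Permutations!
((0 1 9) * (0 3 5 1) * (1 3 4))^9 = (9)(3 5) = ((1 9 4)(3 5))^9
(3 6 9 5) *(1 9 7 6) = (1 9 5 3)(6 7) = [0, 9, 2, 1, 4, 3, 7, 6, 8, 5]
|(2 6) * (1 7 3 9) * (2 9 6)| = |(1 7 3 6 9)| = 5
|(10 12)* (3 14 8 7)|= 4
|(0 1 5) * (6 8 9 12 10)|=15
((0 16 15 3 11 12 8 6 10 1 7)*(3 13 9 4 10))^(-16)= (0 15 9 10 7 16 13 4 1)(3 6 8 12 11)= ((0 16 15 13 9 4 10 1 7)(3 11 12 8 6))^(-16)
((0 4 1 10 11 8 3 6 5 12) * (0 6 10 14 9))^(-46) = ((0 4 1 14 9)(3 10 11 8)(5 12 6))^(-46) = (0 9 14 1 4)(3 11)(5 6 12)(8 10)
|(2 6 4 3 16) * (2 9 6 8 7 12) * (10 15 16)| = |(2 8 7 12)(3 10 15 16 9 6 4)| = 28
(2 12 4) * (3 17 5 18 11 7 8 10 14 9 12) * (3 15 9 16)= (2 15 9 12 4)(3 17 5 18 11 7 8 10 14 16)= [0, 1, 15, 17, 2, 18, 6, 8, 10, 12, 14, 7, 4, 13, 16, 9, 3, 5, 11]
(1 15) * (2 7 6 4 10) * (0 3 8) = (0 3 8)(1 15)(2 7 6 4 10) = [3, 15, 7, 8, 10, 5, 4, 6, 0, 9, 2, 11, 12, 13, 14, 1]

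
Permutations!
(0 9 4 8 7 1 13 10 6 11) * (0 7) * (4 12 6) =(0 9 12 6 11 7 1 13 10 4 8) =[9, 13, 2, 3, 8, 5, 11, 1, 0, 12, 4, 7, 6, 10]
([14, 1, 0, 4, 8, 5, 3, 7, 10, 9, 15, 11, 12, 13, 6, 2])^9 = [0, 1, 2, 3, 4, 5, 6, 7, 8, 9, 10, 11, 12, 13, 14, 15]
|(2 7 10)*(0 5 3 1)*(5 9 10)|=8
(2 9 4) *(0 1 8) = (0 1 8)(2 9 4) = [1, 8, 9, 3, 2, 5, 6, 7, 0, 4]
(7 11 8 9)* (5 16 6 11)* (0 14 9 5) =(0 14 9 7)(5 16 6 11 8) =[14, 1, 2, 3, 4, 16, 11, 0, 5, 7, 10, 8, 12, 13, 9, 15, 6]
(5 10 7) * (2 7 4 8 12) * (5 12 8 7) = (2 5 10 4 7 12) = [0, 1, 5, 3, 7, 10, 6, 12, 8, 9, 4, 11, 2]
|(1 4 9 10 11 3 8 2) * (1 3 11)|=|(11)(1 4 9 10)(2 3 8)|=12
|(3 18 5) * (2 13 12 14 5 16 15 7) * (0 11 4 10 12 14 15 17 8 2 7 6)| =|(0 11 4 10 12 15 6)(2 13 14 5 3 18 16 17 8)| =63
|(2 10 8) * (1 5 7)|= 3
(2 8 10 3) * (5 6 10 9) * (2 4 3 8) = (3 4)(5 6 10 8 9) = [0, 1, 2, 4, 3, 6, 10, 7, 9, 5, 8]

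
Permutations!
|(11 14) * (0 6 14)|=4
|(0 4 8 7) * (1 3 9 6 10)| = |(0 4 8 7)(1 3 9 6 10)| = 20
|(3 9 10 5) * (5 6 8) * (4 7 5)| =8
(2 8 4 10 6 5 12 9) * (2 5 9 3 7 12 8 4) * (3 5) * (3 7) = (2 4 10 6 9 7 12 5 8) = [0, 1, 4, 3, 10, 8, 9, 12, 2, 7, 6, 11, 5]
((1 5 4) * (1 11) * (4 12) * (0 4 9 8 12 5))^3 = ((0 4 11 1)(8 12 9))^3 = (12)(0 1 11 4)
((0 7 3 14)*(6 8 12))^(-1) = (0 14 3 7)(6 12 8)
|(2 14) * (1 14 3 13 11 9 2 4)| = 15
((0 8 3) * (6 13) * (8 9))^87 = ((0 9 8 3)(6 13))^87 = (0 3 8 9)(6 13)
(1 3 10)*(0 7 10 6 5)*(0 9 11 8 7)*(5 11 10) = (1 3 6 11 8 7 5 9 10) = [0, 3, 2, 6, 4, 9, 11, 5, 7, 10, 1, 8]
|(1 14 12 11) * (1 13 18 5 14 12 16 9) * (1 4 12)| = |(4 12 11 13 18 5 14 16 9)| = 9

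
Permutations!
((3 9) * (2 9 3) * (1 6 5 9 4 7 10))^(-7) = ((1 6 5 9 2 4 7 10))^(-7) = (1 6 5 9 2 4 7 10)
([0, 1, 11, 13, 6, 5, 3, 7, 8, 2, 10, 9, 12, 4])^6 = (3 4)(6 13)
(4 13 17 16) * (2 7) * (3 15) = (2 7)(3 15)(4 13 17 16) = [0, 1, 7, 15, 13, 5, 6, 2, 8, 9, 10, 11, 12, 17, 14, 3, 4, 16]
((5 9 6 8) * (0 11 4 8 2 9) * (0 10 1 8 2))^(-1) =(0 6 9 2 4 11)(1 10 5 8)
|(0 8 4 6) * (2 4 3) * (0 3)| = 4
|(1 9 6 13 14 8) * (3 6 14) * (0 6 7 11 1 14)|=8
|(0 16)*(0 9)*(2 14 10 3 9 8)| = 8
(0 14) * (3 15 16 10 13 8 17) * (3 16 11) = (0 14)(3 15 11)(8 17 16 10 13) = [14, 1, 2, 15, 4, 5, 6, 7, 17, 9, 13, 3, 12, 8, 0, 11, 10, 16]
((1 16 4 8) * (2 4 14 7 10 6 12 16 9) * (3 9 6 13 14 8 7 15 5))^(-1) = (1 8 16 12 6)(2 9 3 5 15 14 13 10 7 4)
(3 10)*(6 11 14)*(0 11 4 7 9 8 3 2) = (0 11 14 6 4 7 9 8 3 10 2) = [11, 1, 0, 10, 7, 5, 4, 9, 3, 8, 2, 14, 12, 13, 6]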